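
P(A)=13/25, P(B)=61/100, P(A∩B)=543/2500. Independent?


P(A)×P(B) = 793/2500
P(A∩B) = 543/2500
Not equal → NOT independent

No, not independent


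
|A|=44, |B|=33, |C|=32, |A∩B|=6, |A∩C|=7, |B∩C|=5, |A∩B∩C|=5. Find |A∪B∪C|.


|A∪B∪C| = 44+33+32-6-7-5+5 = 96

|A∪B∪C| = 96


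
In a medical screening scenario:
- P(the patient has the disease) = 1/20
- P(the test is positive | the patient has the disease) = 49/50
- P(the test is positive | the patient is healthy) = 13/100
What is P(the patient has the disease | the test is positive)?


Using Bayes' theorem:
P(A|B) = P(B|A)·P(A) / P(B)

P(the test is positive) = 49/50 × 1/20 + 13/100 × 19/20
= 49/1000 + 247/2000 = 69/400

P(the patient has the disease|the test is positive) = (49/1000) / (69/400) = 98/345

P(the patient has the disease|the test is positive) = 98/345 ≈ 28.41%


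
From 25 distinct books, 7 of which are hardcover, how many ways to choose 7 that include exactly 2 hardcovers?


Choose 2 of the 7 hardcovers and 5 of the other 18 books:
C(7,2)×C(18,5) = 21×8568 = 179928

179928


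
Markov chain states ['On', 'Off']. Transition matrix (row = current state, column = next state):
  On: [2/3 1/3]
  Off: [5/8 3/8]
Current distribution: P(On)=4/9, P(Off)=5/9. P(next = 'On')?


P(next=On) = Σᵢ P(now=i)×P(i→On)
= 4/9×2/3 + 5/9×5/8
= 8/27 + 25/72 = 139/216

P = 139/216 ≈ 0.6435


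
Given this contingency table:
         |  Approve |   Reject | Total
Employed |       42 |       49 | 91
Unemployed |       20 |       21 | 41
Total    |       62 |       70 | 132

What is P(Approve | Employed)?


P(Approve | Employed) = 42/(42+49) = 42/91 = 6/13

P(Approve|Employed) = 6/13 ≈ 46.15%


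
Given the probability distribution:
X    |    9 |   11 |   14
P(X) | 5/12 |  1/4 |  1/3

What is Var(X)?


E[X] = 67/6
E[X²] = 388/3
Var(X) = E[X²] - (E[X])² = 388/3 - 4489/36 = 167/36

Var(X) = 167/36 ≈ 4.6389


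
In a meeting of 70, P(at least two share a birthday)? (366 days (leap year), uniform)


P(all different) = Π(366-i)/366 for i=0..69
= 0.000858
P(match) = 1 - 0.000858 = 0.999142

P ≈ 0.9991 ≈ 99.91%


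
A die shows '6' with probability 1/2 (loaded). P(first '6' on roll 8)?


Geometric: P(X=8) = (1-p)^(k-1)×p = (1/2)^7×1/2 = 1/256

P(X=8) = 1/256 ≈ 0.39%


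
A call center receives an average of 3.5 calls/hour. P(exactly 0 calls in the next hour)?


Poisson(λ=3.5): P(X=0) = e^(-λ)×λ^k/k!
= e^(-3.5) × 3.5^0 / 0!
≈ 0.03019738342 × 1 / 1 ≈ 0.030197

P(X=0) ≈ 0.030197 ≈ 3.02%


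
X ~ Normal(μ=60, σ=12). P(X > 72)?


z = (72-60)/12 = 1.0
P(X > 72) = 1 - P(Z ≤ 1.0) = 1 - 0.8413 = 0.1587

P(X > 72) ≈ 0.1587


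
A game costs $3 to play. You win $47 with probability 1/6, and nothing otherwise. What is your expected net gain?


E[gain] = (47-3)×1/6 + (-3)×5/6
= 22/3 - 5/2 = 29/6

Expected net gain = $29/6 ≈ $4.83


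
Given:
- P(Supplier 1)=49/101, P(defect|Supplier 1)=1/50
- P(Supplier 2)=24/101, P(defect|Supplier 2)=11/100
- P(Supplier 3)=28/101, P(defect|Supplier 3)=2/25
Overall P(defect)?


P(B) = Σ P(B|Aᵢ)×P(Aᵢ)
  1/50×49/101 = 49/5050
  11/100×24/101 = 66/2525
  2/25×28/101 = 56/2525
Sum = 293/5050

P(defect) = 293/5050 ≈ 5.80%


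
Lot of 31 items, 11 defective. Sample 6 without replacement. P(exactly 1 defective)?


Hypergeometric: C(11,1)×C(20,5)/C(31,6)
= 11×15504/736281 = 56848/245427

P(X=1) = 56848/245427 ≈ 23.16%


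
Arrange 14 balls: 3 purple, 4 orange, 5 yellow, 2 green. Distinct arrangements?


14!/(3!×4!×5!×2!) = 2522520

2522520


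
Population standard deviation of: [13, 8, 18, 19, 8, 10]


Mean = 76/6 = 38/3
  (13-38/3)²=1/9
  (8-38/3)²=196/9
  (18-38/3)²=256/9
  (19-38/3)²=361/9
  (8-38/3)²=196/9
  (10-38/3)²=64/9
Σ(x-μ)² = 358/3
σ² = (358/3)/6 = 179/9

σ = √(179/9) ≈ 4.4597


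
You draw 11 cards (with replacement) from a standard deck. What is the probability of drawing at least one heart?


P(not a heart) = 39/52 = 3/4
P(none in 11 draws) = (3/4)^11 = 177147/4194304
P(≥1 heart) = 1 - 177147/4194304 = 4017157/4194304

P = 4017157/4194304 ≈ 95.78%


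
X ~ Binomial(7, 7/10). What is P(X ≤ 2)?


P(X ≤ 2) = Σ P(X=i) for i=0..2
P(X=0) = 2187/10000000
P(X=1) = 35721/10000000
P(X=2) = 250047/10000000
Sum = 57591/2000000

P(X ≤ 2) = 57591/2000000 ≈ 2.88%


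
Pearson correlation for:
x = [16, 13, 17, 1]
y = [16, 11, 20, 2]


n=4, Σx=47, Σy=49, Σxy=741, Σx²=715, Σy²=781
r = (4×741 - 47×49)/√((4×715 - 47²)(4×781 - 49²))
= 661/√(651×723) = 661/√470673 ≈ 661/686.0561 ≈ 0.9635

r ≈ 0.9635


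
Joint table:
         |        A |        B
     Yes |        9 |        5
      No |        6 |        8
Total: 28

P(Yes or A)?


P(Yes∨A) = P(Yes) + P(A) - P(Yes∧A)
= (14 + 15 - 9)/28 = 20/28 = 5/7

P = 5/7 ≈ 71.43%


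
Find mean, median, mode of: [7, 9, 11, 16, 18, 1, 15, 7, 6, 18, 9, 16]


Sorted: [1, 6, 7, 7, 9, 9, 11, 15, 16, 16, 18, 18]
Mean = 133/12
Median = 10
Freq: {7: 2, 9: 2, 11: 1, 16: 2, 18: 2, 1: 1, 15: 1, 6: 1}
Mode: [7, 9, 16, 18]

Mean=133/12, Median=10, Mode=[7, 9, 16, 18]


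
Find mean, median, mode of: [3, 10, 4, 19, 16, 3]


Sorted: [3, 3, 4, 10, 16, 19]
Mean = 55/6
Median = 7
Freq: {3: 2, 10: 1, 4: 1, 19: 1, 16: 1}
Mode: [3]

Mean=55/6, Median=7, Mode=3


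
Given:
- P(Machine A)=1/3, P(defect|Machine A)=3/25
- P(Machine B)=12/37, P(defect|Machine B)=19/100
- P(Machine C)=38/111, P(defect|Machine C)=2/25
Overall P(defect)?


P(B) = Σ P(B|Aᵢ)×P(Aᵢ)
  3/25×1/3 = 1/25
  19/100×12/37 = 57/925
  2/25×38/111 = 76/2775
Sum = 358/2775

P(defect) = 358/2775 ≈ 12.90%


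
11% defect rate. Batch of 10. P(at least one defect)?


P(all good) = (89/100)^10 = 31181719929966183601/100000000000000000000
P(≥1 defect) = 68818280070033816399/100000000000000000000

P = 68818280070033816399/100000000000000000000 ≈ 68.82%


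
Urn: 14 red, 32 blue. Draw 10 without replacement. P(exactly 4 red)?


Hypergeometric: C(14,4)×C(32,6)/C(46,10)
= 1001×906192/4076350421 = 6343344/28505947

P(X=4) = 6343344/28505947 ≈ 22.25%


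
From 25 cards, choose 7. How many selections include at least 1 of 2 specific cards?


Complement: C(25,7) - C(23,7) = 480700 - 245157 = 235543

235543


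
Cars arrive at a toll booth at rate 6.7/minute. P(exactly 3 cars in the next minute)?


Poisson(λ=6.7): P(X=3) = e^(-λ)×λ^k/k!
= e^(-6.7) × 6.7^3 / 3!
≈ 0.001230911903 × 300.763 / 6 ≈ 0.061702

P(X=3) ≈ 0.061702 ≈ 6.17%


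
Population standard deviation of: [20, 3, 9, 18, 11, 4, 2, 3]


Mean = 70/8 = 35/4
  (20-35/4)²=2025/16
  (3-35/4)²=529/16
  (9-35/4)²=1/16
  (18-35/4)²=1369/16
  (11-35/4)²=81/16
  (4-35/4)²=361/16
  (2-35/4)²=729/16
  (3-35/4)²=529/16
Σ(x-μ)² = 703/2
σ² = (703/2)/8 = 703/16

σ = √(703/16) ≈ 6.6285


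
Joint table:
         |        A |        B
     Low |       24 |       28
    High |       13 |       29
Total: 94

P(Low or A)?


P(Low∨A) = P(Low) + P(A) - P(Low∧A)
= (52 + 37 - 24)/94 = 65/94

P = 65/94 ≈ 69.15%


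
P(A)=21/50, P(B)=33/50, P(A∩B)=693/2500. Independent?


P(A)×P(B) = 693/2500
P(A∩B) = 693/2500
Equal ✓ → Independent

Yes, independent


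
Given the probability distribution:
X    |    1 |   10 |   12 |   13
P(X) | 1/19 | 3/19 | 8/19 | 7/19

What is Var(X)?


E[X] = 218/19
E[X²] = 2636/19
Var(X) = E[X²] - (E[X])² = 2636/19 - 47524/361 = 2560/361

Var(X) = 2560/361 ≈ 7.0914


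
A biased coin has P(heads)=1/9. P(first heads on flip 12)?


Geometric: P(X=12) = (1-p)^(k-1)×p = (8/9)^11×1/9 = 8589934592/282429536481

P(X=12) = 8589934592/282429536481 ≈ 3.04%


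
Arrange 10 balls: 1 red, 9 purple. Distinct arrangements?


10!/(1!×9!) = 10

10


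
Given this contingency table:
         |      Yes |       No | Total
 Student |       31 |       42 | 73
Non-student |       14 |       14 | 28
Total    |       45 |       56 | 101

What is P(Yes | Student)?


P(Yes | Student) = 31/(31+42) = 31/73

P(Yes|Student) = 31/73 ≈ 42.47%


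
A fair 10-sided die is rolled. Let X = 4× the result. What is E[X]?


E[die] = (1+10)/2 = 11/2
E[X] = 4 × 11/2 = 22

E[X] = 22


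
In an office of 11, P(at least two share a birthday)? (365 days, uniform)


P(all different) = Π(365-i)/365 for i=0..10
= 0.858859
P(match) = 1 - 0.858859 = 0.141141

P ≈ 0.1411 ≈ 14.11%


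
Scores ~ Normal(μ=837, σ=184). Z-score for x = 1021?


z = (x - μ)/σ = (1021 - 837)/184 = 1.0

z = 1.0


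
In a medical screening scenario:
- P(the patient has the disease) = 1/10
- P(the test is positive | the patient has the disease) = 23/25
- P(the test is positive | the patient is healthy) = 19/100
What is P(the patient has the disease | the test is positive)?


Using Bayes' theorem:
P(A|B) = P(B|A)·P(A) / P(B)

P(the test is positive) = 23/25 × 1/10 + 19/100 × 9/10
= 23/250 + 171/1000 = 263/1000

P(the patient has the disease|the test is positive) = (23/250) / (263/1000) = 92/263

P(the patient has the disease|the test is positive) = 92/263 ≈ 34.98%


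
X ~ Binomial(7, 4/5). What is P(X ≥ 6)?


P(X ≥ 6) = Σ P(X=i) for i=6..7
P(X=6) = 28672/78125
P(X=7) = 16384/78125
Sum = 45056/78125

P(X ≥ 6) = 45056/78125 ≈ 57.67%


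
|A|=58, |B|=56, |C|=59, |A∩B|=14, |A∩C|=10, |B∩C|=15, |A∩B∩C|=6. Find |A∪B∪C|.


|A∪B∪C| = 58+56+59-14-10-15+6 = 140

|A∪B∪C| = 140


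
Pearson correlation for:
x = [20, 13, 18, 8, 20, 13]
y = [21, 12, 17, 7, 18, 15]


n=6, Σx=92, Σy=90, Σxy=1493, Σx²=1526, Σy²=1472
r = (6×1493 - 92×90)/√((6×1526 - 92²)(6×1472 - 90²))
= 678/√(692×732) = 678/√506544 ≈ 678/711.7190 ≈ 0.9526

r ≈ 0.9526


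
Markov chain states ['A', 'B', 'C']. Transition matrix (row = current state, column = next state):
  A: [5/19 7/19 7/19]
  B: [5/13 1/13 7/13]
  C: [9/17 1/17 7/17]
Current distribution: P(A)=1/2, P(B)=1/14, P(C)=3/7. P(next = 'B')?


P(next=B) = Σᵢ P(now=i)×P(i→B)
= 1/2×7/19 + 1/14×1/13 + 3/7×1/17
= 7/38 + 1/182 + 3/119 = 6317/29393

P = 6317/29393 ≈ 0.2149


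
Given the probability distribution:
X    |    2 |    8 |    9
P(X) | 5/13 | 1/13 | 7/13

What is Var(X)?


E[X] = 81/13
E[X²] = 651/13
Var(X) = E[X²] - (E[X])² = 651/13 - 6561/169 = 1902/169

Var(X) = 1902/169 ≈ 11.2544


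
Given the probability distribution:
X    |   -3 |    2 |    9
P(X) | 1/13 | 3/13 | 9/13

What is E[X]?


E[X] = Σ x·P(X=x)
= (-3)×(1/13) + (2)×(3/13) + (9)×(9/13)
= 84/13

E[X] = 84/13


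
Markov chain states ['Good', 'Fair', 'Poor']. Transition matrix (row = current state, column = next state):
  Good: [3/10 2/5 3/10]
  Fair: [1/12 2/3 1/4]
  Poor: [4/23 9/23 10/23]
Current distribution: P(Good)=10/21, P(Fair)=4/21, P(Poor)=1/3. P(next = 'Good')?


P(next=Good) = Σᵢ P(now=i)×P(i→Good)
= 10/21×3/10 + 4/21×1/12 + 1/3×4/23
= 1/7 + 1/63 + 4/69 = 314/1449

P = 314/1449 ≈ 0.2167


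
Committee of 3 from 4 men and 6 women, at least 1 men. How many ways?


Count by #men:
  1M,2W: C(4,1)×C(6,2)=60
  2M,1W: C(4,2)×C(6,1)=36
  3M,0W: C(4,3)×C(6,0)=4
Total = 100

100


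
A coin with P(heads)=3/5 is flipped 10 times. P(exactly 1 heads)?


Binomial: P(X=1) = C(10,1)×p^1×(1-p)^9
= 10 × 3/5 × 512/1953125 = 3072/1953125

P(X=1) = 3072/1953125 ≈ 0.16%


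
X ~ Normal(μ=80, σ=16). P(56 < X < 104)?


z₁=(56-80)/16=-1.5, z₂=(104-80)/16=1.5
P = Φ(1.5) - Φ(-1.5) = 0.933193 - 0.066807 = 0.866386 ≈ 0.8664

P(56 < X < 104) ≈ 0.8664


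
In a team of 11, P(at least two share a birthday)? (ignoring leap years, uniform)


P(all different) = Π(365-i)/365 for i=0..10
= 0.858859
P(match) = 1 - 0.858859 = 0.141141

P ≈ 0.1411 ≈ 14.11%


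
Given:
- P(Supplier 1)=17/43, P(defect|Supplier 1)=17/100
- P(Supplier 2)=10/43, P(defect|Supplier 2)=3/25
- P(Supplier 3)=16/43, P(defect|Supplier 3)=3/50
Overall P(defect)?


P(B) = Σ P(B|Aᵢ)×P(Aᵢ)
  17/100×17/43 = 289/4300
  3/25×10/43 = 6/215
  3/50×16/43 = 24/1075
Sum = 101/860

P(defect) = 101/860 ≈ 11.74%


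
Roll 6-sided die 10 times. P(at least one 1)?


P(no 1)^10 = (5/6)^10 = 9765625/60466176
P(≥1) = 1 - 9765625/60466176 = 50700551/60466176

P = 50700551/60466176 ≈ 83.85%


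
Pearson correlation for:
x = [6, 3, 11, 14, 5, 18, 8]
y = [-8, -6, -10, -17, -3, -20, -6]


n=7, Σx=65, Σy=-70, Σxy=-837, Σx²=775, Σy²=934
r = (7×(-837) - 65×(-70))/√((7×775 - 65²)(7×934 - (-70)²))
= -1309/√(1200×1638) = -1309/√1965600 ≈ -1309/1401.9986 ≈ -0.9337

r ≈ -0.9337


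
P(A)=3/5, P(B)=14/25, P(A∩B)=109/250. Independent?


P(A)×P(B) = 42/125
P(A∩B) = 109/250
Not equal → NOT independent

No, not independent


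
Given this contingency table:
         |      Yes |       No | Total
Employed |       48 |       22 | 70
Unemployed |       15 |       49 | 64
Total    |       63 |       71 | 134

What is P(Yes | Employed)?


P(Yes | Employed) = 48/(48+22) = 48/70 = 24/35

P(Yes|Employed) = 24/35 ≈ 68.57%


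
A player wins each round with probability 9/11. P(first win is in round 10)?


Geometric: P(X=10) = (1-p)^(k-1)×p = (2/11)^9×9/11 = 4608/25937424601

P(X=10) = 4608/25937424601 ≈ 0.00%


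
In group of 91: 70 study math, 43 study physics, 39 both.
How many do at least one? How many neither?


|A∪B| = 70+43-39 = 74
Neither = 91-74 = 17

At least one: 74; Neither: 17


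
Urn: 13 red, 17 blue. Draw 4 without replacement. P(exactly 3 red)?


Hypergeometric: C(13,3)×C(17,1)/C(30,4)
= 286×17/27405 = 4862/27405

P(X=3) = 4862/27405 ≈ 17.74%


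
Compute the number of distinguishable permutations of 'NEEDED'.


Letters: 6, freq: {'N': 1, 'E': 3, 'D': 2}
6!/(1!×3!×2!) = 720/12 = 60

60


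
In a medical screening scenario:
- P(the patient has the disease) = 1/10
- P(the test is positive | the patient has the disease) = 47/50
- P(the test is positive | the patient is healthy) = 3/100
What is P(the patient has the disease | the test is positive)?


Using Bayes' theorem:
P(A|B) = P(B|A)·P(A) / P(B)

P(the test is positive) = 47/50 × 1/10 + 3/100 × 9/10
= 47/500 + 27/1000 = 121/1000

P(the patient has the disease|the test is positive) = (47/500) / (121/1000) = 94/121

P(the patient has the disease|the test is positive) = 94/121 ≈ 77.69%


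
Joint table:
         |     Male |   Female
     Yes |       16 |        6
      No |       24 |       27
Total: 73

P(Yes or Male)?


P(Yes∨Male) = P(Yes) + P(Male) - P(Yes∧Male)
= (22 + 40 - 16)/73 = 46/73

P = 46/73 ≈ 63.01%


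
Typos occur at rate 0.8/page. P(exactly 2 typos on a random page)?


Poisson(λ=0.8): P(X=2) = e^(-λ)×λ^k/k!
= e^(-0.8) × 0.8^2 / 2!
≈ 0.4493289641 × 0.64 / 2 ≈ 0.143785

P(X=2) ≈ 0.143785 ≈ 14.38%


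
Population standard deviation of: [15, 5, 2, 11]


Mean = 33/4
  (15-33/4)²=729/16
  (5-33/4)²=169/16
  (2-33/4)²=625/16
  (11-33/4)²=121/16
Σ(x-μ)² = 411/4
σ² = (411/4)/4 = 411/16

σ = √(411/16) ≈ 5.0683


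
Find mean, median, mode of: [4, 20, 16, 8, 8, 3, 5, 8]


Sorted: [3, 4, 5, 8, 8, 8, 16, 20]
Mean = 72/8 = 9
Median = 8
Freq: {4: 1, 20: 1, 16: 1, 8: 3, 3: 1, 5: 1}
Mode: [8]

Mean=9, Median=8, Mode=8


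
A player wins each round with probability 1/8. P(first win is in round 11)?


Geometric: P(X=11) = (1-p)^(k-1)×p = (7/8)^10×1/8 = 282475249/8589934592

P(X=11) = 282475249/8589934592 ≈ 3.29%


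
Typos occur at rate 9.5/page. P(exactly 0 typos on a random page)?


Poisson(λ=9.5): P(X=0) = e^(-λ)×λ^k/k!
= e^(-9.5) × 9.5^0 / 0!
≈ 7.485182989e-05 × 1 / 1 ≈ 0.000075

P(X=0) ≈ 0.000075 ≈ 0.01%


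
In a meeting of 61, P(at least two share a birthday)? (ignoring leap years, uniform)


P(all different) = Π(365-i)/365 for i=0..60
= 0.004911
P(match) = 1 - 0.004911 = 0.995089

P ≈ 0.9951 ≈ 99.51%


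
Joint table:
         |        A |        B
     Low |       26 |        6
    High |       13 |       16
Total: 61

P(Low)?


P(Low) = (26+6)/61 = 32/61

P(Low) = 32/61 ≈ 52.46%


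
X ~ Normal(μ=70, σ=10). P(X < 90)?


z = (90-70)/10 = 2.0
P(Z < 2.0) = 0.9772

P(X < 90) ≈ 0.9772


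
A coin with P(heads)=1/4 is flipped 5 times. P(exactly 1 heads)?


Binomial: P(X=1) = C(5,1)×p^1×(1-p)^4
= 5 × 1/4 × 81/256 = 405/1024

P(X=1) = 405/1024 ≈ 39.55%


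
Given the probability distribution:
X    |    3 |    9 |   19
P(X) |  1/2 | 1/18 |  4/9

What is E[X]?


E[X] = Σ x·P(X=x)
= (3)×(1/2) + (9)×(1/18) + (19)×(4/9)
= 94/9

E[X] = 94/9


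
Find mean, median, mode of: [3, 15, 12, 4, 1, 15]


Sorted: [1, 3, 4, 12, 15, 15]
Mean = 50/6 = 25/3
Median = 8
Freq: {3: 1, 15: 2, 12: 1, 4: 1, 1: 1}
Mode: [15]

Mean=25/3, Median=8, Mode=15


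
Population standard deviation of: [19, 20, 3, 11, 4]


Mean = 57/5
  (19-57/5)²=1444/25
  (20-57/5)²=1849/25
  (3-57/5)²=1764/25
  (11-57/5)²=4/25
  (4-57/5)²=1369/25
Σ(x-μ)² = 1286/5
σ² = (1286/5)/5 = 1286/25

σ = √(1286/25) ≈ 7.1722


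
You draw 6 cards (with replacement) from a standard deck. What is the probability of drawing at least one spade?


P(not a spade) = 39/52 = 3/4
P(none in 6 draws) = (3/4)^6 = 729/4096
P(≥1 spade) = 1 - 729/4096 = 3367/4096

P = 3367/4096 ≈ 82.20%


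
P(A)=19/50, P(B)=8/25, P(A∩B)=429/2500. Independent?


P(A)×P(B) = 76/625
P(A∩B) = 429/2500
Not equal → NOT independent

No, not independent


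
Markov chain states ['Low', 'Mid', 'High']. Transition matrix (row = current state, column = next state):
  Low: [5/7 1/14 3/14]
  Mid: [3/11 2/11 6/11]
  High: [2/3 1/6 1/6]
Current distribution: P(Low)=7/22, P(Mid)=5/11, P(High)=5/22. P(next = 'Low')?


P(next=Low) = Σᵢ P(now=i)×P(i→Low)
= 7/22×5/7 + 5/11×3/11 + 5/22×2/3
= 5/22 + 15/121 + 5/33 = 365/726

P = 365/726 ≈ 0.5028


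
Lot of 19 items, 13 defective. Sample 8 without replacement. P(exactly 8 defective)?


Hypergeometric: C(13,8)×C(6,0)/C(19,8)
= 1287×1/75582 = 11/646

P(X=8) = 11/646 ≈ 1.70%


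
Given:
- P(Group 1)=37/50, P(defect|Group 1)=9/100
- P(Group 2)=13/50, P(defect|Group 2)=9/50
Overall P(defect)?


P(B) = Σ P(B|Aᵢ)×P(Aᵢ)
  9/100×37/50 = 333/5000
  9/50×13/50 = 117/2500
Sum = 567/5000

P(defect) = 567/5000 ≈ 11.34%


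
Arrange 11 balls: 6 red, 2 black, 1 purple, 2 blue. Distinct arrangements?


11!/(6!×2!×1!×2!) = 13860

13860


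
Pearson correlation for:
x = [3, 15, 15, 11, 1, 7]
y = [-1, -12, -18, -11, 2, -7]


n=6, Σx=52, Σy=-47, Σxy=-621, Σx²=630, Σy²=643
r = (6×(-621) - 52×(-47))/√((6×630 - 52²)(6×643 - (-47)²))
= -1282/√(1076×1649) = -1282/√1774324 ≈ -1282/1332.0375 ≈ -0.9624

r ≈ -0.9624


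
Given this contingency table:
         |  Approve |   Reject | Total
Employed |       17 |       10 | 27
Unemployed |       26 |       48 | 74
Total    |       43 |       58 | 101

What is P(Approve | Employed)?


P(Approve | Employed) = 17/(17+10) = 17/27

P(Approve|Employed) = 17/27 ≈ 62.96%


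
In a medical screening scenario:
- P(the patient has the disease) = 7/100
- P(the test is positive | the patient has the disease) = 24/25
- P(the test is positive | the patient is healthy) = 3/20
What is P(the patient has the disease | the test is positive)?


Using Bayes' theorem:
P(A|B) = P(B|A)·P(A) / P(B)

P(the test is positive) = 24/25 × 7/100 + 3/20 × 93/100
= 42/625 + 279/2000 = 2067/10000

P(the patient has the disease|the test is positive) = (42/625) / (2067/10000) = 224/689

P(the patient has the disease|the test is positive) = 224/689 ≈ 32.51%


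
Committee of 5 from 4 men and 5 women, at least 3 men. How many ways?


Count by #men:
  3M,2W: C(4,3)×C(5,2)=40
  4M,1W: C(4,4)×C(5,1)=5
Total = 45

45


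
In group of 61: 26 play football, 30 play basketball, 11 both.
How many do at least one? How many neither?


|A∪B| = 26+30-11 = 45
Neither = 61-45 = 16

At least one: 45; Neither: 16


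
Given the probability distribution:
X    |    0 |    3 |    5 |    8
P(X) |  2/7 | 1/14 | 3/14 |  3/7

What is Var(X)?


E[X] = 33/7
E[X²] = 234/7
Var(X) = E[X²] - (E[X])² = 234/7 - 1089/49 = 549/49

Var(X) = 549/49 ≈ 11.2041


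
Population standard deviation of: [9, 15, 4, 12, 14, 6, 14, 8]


Mean = 82/8 = 41/4
  (9-41/4)²=25/16
  (15-41/4)²=361/16
  (4-41/4)²=625/16
  (12-41/4)²=49/16
  (14-41/4)²=225/16
  (6-41/4)²=289/16
  (14-41/4)²=225/16
  (8-41/4)²=81/16
Σ(x-μ)² = 235/2
σ² = (235/2)/8 = 235/16

σ = √(235/16) ≈ 3.8324


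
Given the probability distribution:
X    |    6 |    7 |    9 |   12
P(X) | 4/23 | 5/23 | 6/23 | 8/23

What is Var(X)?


E[X] = 209/23
E[X²] = 2027/23
Var(X) = E[X²] - (E[X])² = 2027/23 - 43681/529 = 2940/529

Var(X) = 2940/529 ≈ 5.5577


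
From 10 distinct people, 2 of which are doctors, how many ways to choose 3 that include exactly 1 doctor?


Choose 1 of the 2 doctors and 2 of the other 8 people:
C(2,1)×C(8,2) = 2×28 = 56

56


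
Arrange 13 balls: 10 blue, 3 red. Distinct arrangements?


13!/(10!×3!) = 286

286


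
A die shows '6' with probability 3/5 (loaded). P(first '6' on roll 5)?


Geometric: P(X=5) = (1-p)^(k-1)×p = (2/5)^4×3/5 = 48/3125

P(X=5) = 48/3125 ≈ 1.54%


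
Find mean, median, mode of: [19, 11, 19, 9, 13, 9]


Sorted: [9, 9, 11, 13, 19, 19]
Mean = 80/6 = 40/3
Median = 12
Freq: {19: 2, 11: 1, 9: 2, 13: 1}
Mode: [9, 19]

Mean=40/3, Median=12, Mode=[9, 19]


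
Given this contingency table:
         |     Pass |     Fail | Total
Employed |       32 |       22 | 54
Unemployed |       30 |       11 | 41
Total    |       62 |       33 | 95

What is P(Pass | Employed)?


P(Pass | Employed) = 32/(32+22) = 32/54 = 16/27

P(Pass|Employed) = 16/27 ≈ 59.26%


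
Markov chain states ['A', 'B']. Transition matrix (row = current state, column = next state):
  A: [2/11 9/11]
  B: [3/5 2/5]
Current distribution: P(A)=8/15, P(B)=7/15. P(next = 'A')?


P(next=A) = Σᵢ P(now=i)×P(i→A)
= 8/15×2/11 + 7/15×3/5
= 16/165 + 7/25 = 311/825

P = 311/825 ≈ 0.3770


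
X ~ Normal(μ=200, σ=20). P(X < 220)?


z = (220-200)/20 = 1.0
P(Z < 1.0) = 0.8413

P(X < 220) ≈ 0.8413


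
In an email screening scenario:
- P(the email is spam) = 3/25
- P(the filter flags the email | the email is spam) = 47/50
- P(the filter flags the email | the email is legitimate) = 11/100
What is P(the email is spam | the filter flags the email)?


Using Bayes' theorem:
P(A|B) = P(B|A)·P(A) / P(B)

P(the filter flags the email) = 47/50 × 3/25 + 11/100 × 22/25
= 141/1250 + 121/1250 = 131/625

P(the email is spam|the filter flags the email) = (141/1250) / (131/625) = 141/262

P(the email is spam|the filter flags the email) = 141/262 ≈ 53.82%


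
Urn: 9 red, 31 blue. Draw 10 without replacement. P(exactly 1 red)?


Hypergeometric: C(9,1)×C(31,9)/C(40,10)
= 9×20160075/847660528 = 450225/2103376

P(X=1) = 450225/2103376 ≈ 21.40%


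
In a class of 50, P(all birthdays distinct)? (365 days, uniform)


P(all different) = Π(365-i)/365 for i=0..49
= (365/365)×(364/365)×...×(316/365)
= 0.029626

P ≈ 0.0296 ≈ 2.96%


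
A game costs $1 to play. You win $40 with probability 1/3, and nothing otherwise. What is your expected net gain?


E[gain] = (40-1)×1/3 + (-1)×2/3
= 13 - 2/3 = 37/3

Expected net gain = $37/3 ≈ $12.33


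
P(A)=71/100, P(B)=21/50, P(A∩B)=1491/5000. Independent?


P(A)×P(B) = 1491/5000
P(A∩B) = 1491/5000
Equal ✓ → Independent

Yes, independent


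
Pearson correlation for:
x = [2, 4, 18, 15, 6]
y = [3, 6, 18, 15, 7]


n=5, Σx=45, Σy=49, Σxy=621, Σx²=605, Σy²=643
r = (5×621 - 45×49)/√((5×605 - 45²)(5×643 - 49²))
= 900/√(1000×814) = 900/√814000 ≈ 900/902.2195 ≈ 0.9975

r ≈ 0.9975


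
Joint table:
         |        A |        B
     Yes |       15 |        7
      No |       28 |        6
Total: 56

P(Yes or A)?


P(Yes∨A) = P(Yes) + P(A) - P(Yes∧A)
= (22 + 43 - 15)/56 = 50/56 = 25/28

P = 25/28 ≈ 89.29%


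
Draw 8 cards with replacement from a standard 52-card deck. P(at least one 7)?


P(not a 7) = 48/52 = 12/13
P(none in 8 draws) = (12/13)^8 = 429981696/815730721
P(≥1 7) = 1 - 429981696/815730721 = 385749025/815730721

P = 385749025/815730721 ≈ 47.29%


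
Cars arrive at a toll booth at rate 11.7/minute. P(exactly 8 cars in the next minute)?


Poisson(λ=11.7): P(X=8) = e^(-λ)×λ^k/k!
= e^(-11.7) × 11.7^8 / 8!
≈ 8.293819161e-06 × 351145327.58 / 40320 ≈ 0.072231

P(X=8) ≈ 0.072231 ≈ 7.22%


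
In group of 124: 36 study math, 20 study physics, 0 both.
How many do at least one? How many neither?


|A∪B| = 36+20-0 = 56
Neither = 124-56 = 68

At least one: 56; Neither: 68


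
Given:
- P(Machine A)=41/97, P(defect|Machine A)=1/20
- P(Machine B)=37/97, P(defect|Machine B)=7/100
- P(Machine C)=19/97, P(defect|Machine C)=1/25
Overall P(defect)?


P(B) = Σ P(B|Aᵢ)×P(Aᵢ)
  1/20×41/97 = 41/1940
  7/100×37/97 = 259/9700
  1/25×19/97 = 19/2425
Sum = 27/485

P(defect) = 27/485 ≈ 5.57%


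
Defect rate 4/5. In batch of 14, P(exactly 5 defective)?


Binomial: P(X=5) = C(14,5)×p^5×(1-p)^9
= 2002 × 1024/3125 × 1/1953125 = 2050048/6103515625

P(X=5) = 2050048/6103515625 ≈ 0.03%


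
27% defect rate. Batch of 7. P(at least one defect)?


P(all good) = (73/100)^7 = 11047398519097/100000000000000
P(≥1 defect) = 88952601480903/100000000000000

P = 88952601480903/100000000000000 ≈ 88.95%


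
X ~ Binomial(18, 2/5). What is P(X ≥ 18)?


P(X ≥ 18) = Σ P(X=i) for i=18..18
P(X=18) = 262144/3814697265625
Sum = 262144/3814697265625

P(X ≥ 18) = 262144/3814697265625 ≈ 0.00%


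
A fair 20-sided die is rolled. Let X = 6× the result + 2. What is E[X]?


E[die] = (1+20)/2 = 21/2
E[X] = 6×21/2 + 2 = 65

E[X] = 65


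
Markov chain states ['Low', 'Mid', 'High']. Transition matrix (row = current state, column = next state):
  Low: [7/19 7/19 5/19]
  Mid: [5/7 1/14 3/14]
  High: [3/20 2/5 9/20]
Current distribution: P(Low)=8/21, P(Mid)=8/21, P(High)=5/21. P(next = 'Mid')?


P(next=Mid) = Σᵢ P(now=i)×P(i→Mid)
= 8/21×7/19 + 8/21×1/14 + 5/21×2/5
= 8/57 + 4/147 + 2/21 = 734/2793

P = 734/2793 ≈ 0.2628


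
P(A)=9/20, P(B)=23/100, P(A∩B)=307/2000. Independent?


P(A)×P(B) = 207/2000
P(A∩B) = 307/2000
Not equal → NOT independent

No, not independent


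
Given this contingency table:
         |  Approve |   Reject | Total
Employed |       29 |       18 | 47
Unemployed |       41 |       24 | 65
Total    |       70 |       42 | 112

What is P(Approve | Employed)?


P(Approve | Employed) = 29/(29+18) = 29/47

P(Approve|Employed) = 29/47 ≈ 61.70%


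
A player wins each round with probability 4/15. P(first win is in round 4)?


Geometric: P(X=4) = (1-p)^(k-1)×p = (11/15)^3×4/15 = 5324/50625

P(X=4) = 5324/50625 ≈ 10.52%


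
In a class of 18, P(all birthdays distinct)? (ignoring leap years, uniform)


P(all different) = Π(365-i)/365 for i=0..17
= (365/365)×(364/365)×...×(348/365)
= 0.653089

P ≈ 0.6531 ≈ 65.31%


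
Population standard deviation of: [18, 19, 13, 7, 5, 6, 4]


Mean = 72/7
  (18-72/7)²=2916/49
  (19-72/7)²=3721/49
  (13-72/7)²=361/49
  (7-72/7)²=529/49
  (5-72/7)²=1369/49
  (6-72/7)²=900/49
  (4-72/7)²=1936/49
Σ(x-μ)² = 1676/7
σ² = (1676/7)/7 = 1676/49

σ = √(1676/49) ≈ 5.8484


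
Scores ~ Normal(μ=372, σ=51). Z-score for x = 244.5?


z = (x - μ)/σ = (244.5 - 372)/51 = -2.5

z = -2.5


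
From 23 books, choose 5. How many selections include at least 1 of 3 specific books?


Complement: C(23,5) - C(20,5) = 33649 - 15504 = 18145

18145


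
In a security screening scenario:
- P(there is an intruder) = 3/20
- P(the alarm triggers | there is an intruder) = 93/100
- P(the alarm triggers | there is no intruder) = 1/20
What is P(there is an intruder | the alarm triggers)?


Using Bayes' theorem:
P(A|B) = P(B|A)·P(A) / P(B)

P(the alarm triggers) = 93/100 × 3/20 + 1/20 × 17/20
= 279/2000 + 17/400 = 91/500

P(there is an intruder|the alarm triggers) = (279/2000) / (91/500) = 279/364

P(there is an intruder|the alarm triggers) = 279/364 ≈ 76.65%


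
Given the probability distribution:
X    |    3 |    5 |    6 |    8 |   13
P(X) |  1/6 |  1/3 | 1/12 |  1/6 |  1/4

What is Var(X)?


E[X] = 29/4
E[X²] = 263/4
Var(X) = E[X²] - (E[X])² = 263/4 - 841/16 = 211/16

Var(X) = 211/16 ≈ 13.1875


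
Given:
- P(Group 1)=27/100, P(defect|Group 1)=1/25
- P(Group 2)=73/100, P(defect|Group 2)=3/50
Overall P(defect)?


P(B) = Σ P(B|Aᵢ)×P(Aᵢ)
  1/25×27/100 = 27/2500
  3/50×73/100 = 219/5000
Sum = 273/5000

P(defect) = 273/5000 ≈ 5.46%


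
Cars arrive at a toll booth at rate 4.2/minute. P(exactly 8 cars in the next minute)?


Poisson(λ=4.2): P(X=8) = e^(-λ)×λ^k/k!
= e^(-4.2) × 4.2^8 / 8!
≈ 0.01499557682 × 96826.5199642 / 40320 ≈ 0.036011

P(X=8) ≈ 0.036011 ≈ 3.60%


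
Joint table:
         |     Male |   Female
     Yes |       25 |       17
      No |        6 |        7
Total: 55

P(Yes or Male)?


P(Yes∨Male) = P(Yes) + P(Male) - P(Yes∧Male)
= (42 + 31 - 25)/55 = 48/55

P = 48/55 ≈ 87.27%


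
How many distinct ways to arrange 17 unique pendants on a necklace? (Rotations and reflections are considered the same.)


Free circular arrangements: rotations and reflections both identified.
(n-1)!/2 = 16!/2 = 20922789888000/2 = 10461394944000

10461394944000


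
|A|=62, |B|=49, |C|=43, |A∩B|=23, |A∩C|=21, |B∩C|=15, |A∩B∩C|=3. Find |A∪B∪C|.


|A∪B∪C| = 62+49+43-23-21-15+3 = 98

|A∪B∪C| = 98


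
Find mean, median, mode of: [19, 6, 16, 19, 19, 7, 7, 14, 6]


Sorted: [6, 6, 7, 7, 14, 16, 19, 19, 19]
Mean = 113/9
Median = 14
Freq: {19: 3, 6: 2, 16: 1, 7: 2, 14: 1}
Mode: [19]

Mean=113/9, Median=14, Mode=19


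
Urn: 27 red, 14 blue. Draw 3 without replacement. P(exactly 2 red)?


Hypergeometric: C(27,2)×C(14,1)/C(41,3)
= 351×14/10660 = 189/410

P(X=2) = 189/410 ≈ 46.10%


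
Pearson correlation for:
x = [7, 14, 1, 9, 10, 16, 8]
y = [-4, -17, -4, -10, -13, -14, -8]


n=7, Σx=65, Σy=-70, Σxy=-778, Σx²=747, Σy²=850
r = (7×(-778) - 65×(-70))/√((7×747 - 65²)(7×850 - (-70)²))
= -896/√(1004×1050) = -896/√1054200 ≈ -896/1026.7424 ≈ -0.8727

r ≈ -0.8727


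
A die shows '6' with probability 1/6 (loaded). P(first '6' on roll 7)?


Geometric: P(X=7) = (1-p)^(k-1)×p = (5/6)^6×1/6 = 15625/279936

P(X=7) = 15625/279936 ≈ 5.58%


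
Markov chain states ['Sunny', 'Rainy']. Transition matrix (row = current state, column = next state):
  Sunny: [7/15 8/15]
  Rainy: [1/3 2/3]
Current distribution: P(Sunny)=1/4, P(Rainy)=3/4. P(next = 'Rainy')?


P(next=Rainy) = Σᵢ P(now=i)×P(i→Rainy)
= 1/4×8/15 + 3/4×2/3
= 2/15 + 1/2 = 19/30

P = 19/30 ≈ 0.6333


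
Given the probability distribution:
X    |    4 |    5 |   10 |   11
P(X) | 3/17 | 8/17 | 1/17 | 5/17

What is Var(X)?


E[X] = 117/17
E[X²] = 953/17
Var(X) = E[X²] - (E[X])² = 953/17 - 13689/289 = 2512/289

Var(X) = 2512/289 ≈ 8.6920


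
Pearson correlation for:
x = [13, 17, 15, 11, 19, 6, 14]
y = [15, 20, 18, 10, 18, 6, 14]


n=7, Σx=95, Σy=101, Σxy=1489, Σx²=1397, Σy²=1605
r = (7×1489 - 95×101)/√((7×1397 - 95²)(7×1605 - 101²))
= 828/√(754×1034) = 828/√779636 ≈ 828/882.9700 ≈ 0.9377

r ≈ 0.9377


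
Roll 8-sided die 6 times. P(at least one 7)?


P(no 7)^6 = (7/8)^6 = 117649/262144
P(≥1) = 1 - 117649/262144 = 144495/262144

P = 144495/262144 ≈ 55.12%


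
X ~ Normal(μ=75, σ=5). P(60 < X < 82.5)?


z₁=(60-75)/5=-3.0, z₂=(82.5-75)/5=1.5
P = Φ(1.5) - Φ(-3.0) = 0.933193 - 0.001350 = 0.931843 ≈ 0.9318

P(60 < X < 82.5) ≈ 0.9318


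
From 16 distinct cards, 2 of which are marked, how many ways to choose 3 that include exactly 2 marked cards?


Choose 2 of the 2 marked cards and 1 of the other 14 cards:
C(2,2)×C(14,1) = 1×14 = 14

14


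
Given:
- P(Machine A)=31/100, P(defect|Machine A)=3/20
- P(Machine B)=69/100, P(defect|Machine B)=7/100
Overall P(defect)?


P(B) = Σ P(B|Aᵢ)×P(Aᵢ)
  3/20×31/100 = 93/2000
  7/100×69/100 = 483/10000
Sum = 237/2500

P(defect) = 237/2500 ≈ 9.48%


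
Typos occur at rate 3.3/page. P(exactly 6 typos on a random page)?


Poisson(λ=3.3): P(X=6) = e^(-λ)×λ^k/k!
= e^(-3.3) × 3.3^6 / 6!
≈ 0.0368831674 × 1291.467969 / 720 ≈ 0.066158

P(X=6) ≈ 0.066158 ≈ 6.62%


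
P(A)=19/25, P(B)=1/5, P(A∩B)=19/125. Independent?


P(A)×P(B) = 19/125
P(A∩B) = 19/125
Equal ✓ → Independent

Yes, independent


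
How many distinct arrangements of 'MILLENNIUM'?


Letters: 10, freq: {'M': 2, 'I': 2, 'L': 2, 'E': 1, 'N': 2, 'U': 1}
10!/(2!×2!×2!×1!×2!×1!) = 3628800/16 = 226800

226800


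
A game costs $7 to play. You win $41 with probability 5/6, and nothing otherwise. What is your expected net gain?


E[gain] = (41-7)×5/6 + (-7)×1/6
= 85/3 - 7/6 = 163/6

Expected net gain = $163/6 ≈ $27.17


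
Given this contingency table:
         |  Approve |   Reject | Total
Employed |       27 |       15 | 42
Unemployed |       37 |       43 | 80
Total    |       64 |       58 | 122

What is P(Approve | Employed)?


P(Approve | Employed) = 27/(27+15) = 27/42 = 9/14

P(Approve|Employed) = 9/14 ≈ 64.29%


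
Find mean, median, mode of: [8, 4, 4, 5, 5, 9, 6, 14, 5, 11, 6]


Sorted: [4, 4, 5, 5, 5, 6, 6, 8, 9, 11, 14]
Mean = 77/11 = 7
Median = 6
Freq: {8: 1, 4: 2, 5: 3, 9: 1, 6: 2, 14: 1, 11: 1}
Mode: [5]

Mean=7, Median=6, Mode=5


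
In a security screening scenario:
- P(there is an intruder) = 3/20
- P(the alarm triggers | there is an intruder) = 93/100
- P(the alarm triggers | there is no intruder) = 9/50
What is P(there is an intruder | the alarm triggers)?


Using Bayes' theorem:
P(A|B) = P(B|A)·P(A) / P(B)

P(the alarm triggers) = 93/100 × 3/20 + 9/50 × 17/20
= 279/2000 + 153/1000 = 117/400

P(there is an intruder|the alarm triggers) = (279/2000) / (117/400) = 31/65

P(there is an intruder|the alarm triggers) = 31/65 ≈ 47.69%


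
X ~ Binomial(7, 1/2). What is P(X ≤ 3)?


P(X ≤ 3) = Σ P(X=i) for i=0..3
P(X=0) = 1/128
P(X=1) = 7/128
P(X=2) = 21/128
P(X=3) = 35/128
Sum = 1/2

P(X ≤ 3) = 1/2 ≈ 50.00%


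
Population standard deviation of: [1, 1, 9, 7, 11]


Mean = 29/5
  (1-29/5)²=576/25
  (1-29/5)²=576/25
  (9-29/5)²=256/25
  (7-29/5)²=36/25
  (11-29/5)²=676/25
Σ(x-μ)² = 424/5
σ² = (424/5)/5 = 424/25

σ = √(424/25) ≈ 4.1183


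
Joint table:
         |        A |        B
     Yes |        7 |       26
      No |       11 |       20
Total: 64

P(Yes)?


P(Yes) = (7+26)/64 = 33/64

P(Yes) = 33/64 ≈ 51.56%


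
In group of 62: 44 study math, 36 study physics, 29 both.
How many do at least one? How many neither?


|A∪B| = 44+36-29 = 51
Neither = 62-51 = 11

At least one: 51; Neither: 11


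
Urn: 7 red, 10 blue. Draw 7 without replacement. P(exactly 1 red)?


Hypergeometric: C(7,1)×C(10,6)/C(17,7)
= 7×210/19448 = 735/9724

P(X=1) = 735/9724 ≈ 7.56%


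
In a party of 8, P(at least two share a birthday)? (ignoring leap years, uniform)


P(all different) = Π(365-i)/365 for i=0..7
= 0.925665
P(match) = 1 - 0.925665 = 0.074335

P ≈ 0.0743 ≈ 7.43%


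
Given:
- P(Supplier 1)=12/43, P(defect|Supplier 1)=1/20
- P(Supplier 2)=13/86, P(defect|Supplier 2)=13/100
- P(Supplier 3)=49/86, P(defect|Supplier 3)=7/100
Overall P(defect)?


P(B) = Σ P(B|Aᵢ)×P(Aᵢ)
  1/20×12/43 = 3/215
  13/100×13/86 = 169/8600
  7/100×49/86 = 343/8600
Sum = 79/1075

P(defect) = 79/1075 ≈ 7.35%


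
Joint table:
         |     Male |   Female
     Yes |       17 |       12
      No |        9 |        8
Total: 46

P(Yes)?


P(Yes) = (17+12)/46 = 29/46

P(Yes) = 29/46 ≈ 63.04%


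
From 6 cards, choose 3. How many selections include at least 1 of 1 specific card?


Complement: C(6,3) - C(5,3) = 20 - 10 = 10

10


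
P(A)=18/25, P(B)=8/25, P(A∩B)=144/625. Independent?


P(A)×P(B) = 144/625
P(A∩B) = 144/625
Equal ✓ → Independent

Yes, independent


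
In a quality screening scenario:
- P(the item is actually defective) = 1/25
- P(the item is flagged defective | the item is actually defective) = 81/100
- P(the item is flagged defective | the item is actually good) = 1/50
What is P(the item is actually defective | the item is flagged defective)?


Using Bayes' theorem:
P(A|B) = P(B|A)·P(A) / P(B)

P(the item is flagged defective) = 81/100 × 1/25 + 1/50 × 24/25
= 81/2500 + 12/625 = 129/2500

P(the item is actually defective|the item is flagged defective) = (81/2500) / (129/2500) = 27/43

P(the item is actually defective|the item is flagged defective) = 27/43 ≈ 62.79%


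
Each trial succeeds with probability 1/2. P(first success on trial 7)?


Geometric: P(X=7) = (1-p)^(k-1)×p = (1/2)^6×1/2 = 1/128

P(X=7) = 1/128 ≈ 0.78%


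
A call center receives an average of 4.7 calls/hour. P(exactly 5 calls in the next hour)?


Poisson(λ=4.7): P(X=5) = e^(-λ)×λ^k/k!
= e^(-4.7) × 4.7^5 / 5!
≈ 0.009095277102 × 2293.45007 / 120 ≈ 0.173830

P(X=5) ≈ 0.173830 ≈ 17.38%


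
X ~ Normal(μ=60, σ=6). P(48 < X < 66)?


z₁=(48-60)/6=-2.0, z₂=(66-60)/6=1.0
P = Φ(1.0) - Φ(-2.0) = 0.841345 - 0.022750 = 0.818595 ≈ 0.8186

P(48 < X < 66) ≈ 0.8186


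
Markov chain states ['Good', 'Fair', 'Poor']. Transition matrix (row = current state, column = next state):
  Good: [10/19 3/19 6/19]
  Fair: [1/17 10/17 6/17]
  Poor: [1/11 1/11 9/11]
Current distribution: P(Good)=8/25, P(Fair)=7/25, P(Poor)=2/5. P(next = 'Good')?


P(next=Good) = Σᵢ P(now=i)×P(i→Good)
= 8/25×10/19 + 7/25×1/17 + 2/5×1/11
= 16/95 + 7/425 + 2/55 = 19653/88825

P = 19653/88825 ≈ 0.2213


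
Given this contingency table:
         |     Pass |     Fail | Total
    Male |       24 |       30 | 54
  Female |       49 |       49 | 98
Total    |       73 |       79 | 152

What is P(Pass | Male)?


P(Pass | Male) = 24/(24+30) = 24/54 = 4/9

P(Pass|Male) = 4/9 ≈ 44.44%


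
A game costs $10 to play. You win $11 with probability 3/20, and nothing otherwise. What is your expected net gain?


E[gain] = (11-10)×3/20 + (-10)×17/20
= 3/20 - 17/2 = -167/20

Expected net gain = $-167/20 ≈ $-8.35


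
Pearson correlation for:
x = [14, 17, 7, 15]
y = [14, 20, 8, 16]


n=4, Σx=53, Σy=58, Σxy=832, Σx²=759, Σy²=916
r = (4×832 - 53×58)/√((4×759 - 53²)(4×916 - 58²))
= 254/√(227×300) = 254/√68100 ≈ 254/260.9598 ≈ 0.9733

r ≈ 0.9733


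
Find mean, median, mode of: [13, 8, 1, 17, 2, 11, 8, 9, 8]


Sorted: [1, 2, 8, 8, 8, 9, 11, 13, 17]
Mean = 77/9
Median = 8
Freq: {13: 1, 8: 3, 1: 1, 17: 1, 2: 1, 11: 1, 9: 1}
Mode: [8]

Mean=77/9, Median=8, Mode=8


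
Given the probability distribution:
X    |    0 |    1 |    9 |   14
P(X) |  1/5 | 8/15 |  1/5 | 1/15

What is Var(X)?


E[X] = 49/15
E[X²] = 149/5
Var(X) = E[X²] - (E[X])² = 149/5 - 2401/225 = 4304/225

Var(X) = 4304/225 ≈ 19.1289


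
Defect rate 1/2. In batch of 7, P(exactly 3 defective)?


Binomial: P(X=3) = C(7,3)×p^3×(1-p)^4
= 35 × 1/8 × 1/16 = 35/128

P(X=3) = 35/128 ≈ 27.34%


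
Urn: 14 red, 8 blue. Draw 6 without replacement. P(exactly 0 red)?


Hypergeometric: C(14,0)×C(8,6)/C(22,6)
= 1×28/74613 = 4/10659

P(X=0) = 4/10659 ≈ 0.04%


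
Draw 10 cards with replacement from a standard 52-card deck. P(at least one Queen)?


P(not a Queen) = 48/52 = 12/13
P(none in 10 draws) = (12/13)^10 = 61917364224/137858491849
P(≥1 Queen) = 1 - 61917364224/137858491849 = 75941127625/137858491849

P = 75941127625/137858491849 ≈ 55.09%
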